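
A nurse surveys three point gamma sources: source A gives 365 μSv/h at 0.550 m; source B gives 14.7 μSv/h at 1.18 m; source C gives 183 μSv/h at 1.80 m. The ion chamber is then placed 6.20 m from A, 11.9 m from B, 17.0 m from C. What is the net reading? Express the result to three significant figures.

5.07 μSv/h

By superposition, sum each source's inverse-square contribution:
A: 365 × (0.550/6.20)² = 2.872 μSv/h
B: 14.7 × (1.18/11.9)² = 0.1445 μSv/h
C: 183 × (1.80/17.0)² = 2.052 μSv/h
Total = 2.872 + 0.1445 + 2.052 = 5.069 μSv/h.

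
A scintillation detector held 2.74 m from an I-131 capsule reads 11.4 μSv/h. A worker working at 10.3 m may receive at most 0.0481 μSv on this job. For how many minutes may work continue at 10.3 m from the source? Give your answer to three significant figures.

Intensity scales as (d₁/d₂)², so rate at 10.3 m:
11.4 × (2.74/10.3)² = 11.4 × 0.07077 = 0.8068 μSv/h.
Stay time = 0.0481 μSv ÷ 0.8068 μSv/h = 0.05962 h = 3.577 min.

3.58 min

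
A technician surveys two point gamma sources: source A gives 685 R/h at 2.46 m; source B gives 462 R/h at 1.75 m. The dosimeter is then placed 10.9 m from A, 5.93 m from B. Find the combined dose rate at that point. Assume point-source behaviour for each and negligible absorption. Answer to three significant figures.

Each source contributes Iᵢ·(dᵢ/rᵢ)²; contributions add.
A: 685 × (2.46/10.9)² = 34.89 R/h
B: 462 × (1.75/5.93)² = 40.24 R/h
Total = 34.89 + 40.24 = 75.13 R/h.

75.1 R/h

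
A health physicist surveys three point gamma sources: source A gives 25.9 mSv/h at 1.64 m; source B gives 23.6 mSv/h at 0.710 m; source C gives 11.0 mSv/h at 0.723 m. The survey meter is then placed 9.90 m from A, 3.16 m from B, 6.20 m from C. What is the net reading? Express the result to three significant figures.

2.05 mSv/h

By superposition, sum each source's inverse-square contribution:
A: 25.9 × (1.64/9.90)² = 0.7108 mSv/h
B: 23.6 × (0.710/3.16)² = 1.191 mSv/h
C: 11.0 × (0.723/6.20)² = 0.1496 mSv/h
Total = 0.7108 + 1.191 + 0.1496 = 2.051 mSv/h.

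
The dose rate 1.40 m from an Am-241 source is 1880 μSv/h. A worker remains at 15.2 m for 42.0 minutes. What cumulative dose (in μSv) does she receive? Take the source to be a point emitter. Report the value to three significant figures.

11.2 μSv

Using I₁d₁² = I₂d₂², rate at 15.2 m:
(1.40/15.2)² = 0.008483, so 1880 × 0.008483 = 15.95 μSv/h.
Dose = rate × time = 15.95 μSv/h × 0.7000 h = 11.16 μSv.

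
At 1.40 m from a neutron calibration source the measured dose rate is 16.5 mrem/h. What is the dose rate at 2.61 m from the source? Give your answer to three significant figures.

Since intensity falls as 1/r², scaling from 1.40 m to 2.61 m:
16.5 × (1.40/2.61)² = 16.5 × 0.2877 = 4.747 mrem/h.

4.75 mrem/h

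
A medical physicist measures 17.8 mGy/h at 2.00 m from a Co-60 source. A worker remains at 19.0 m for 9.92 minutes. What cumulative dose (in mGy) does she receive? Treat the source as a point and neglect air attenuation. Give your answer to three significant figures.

Since intensity falls as 1/r², rate at 19.0 m:
(2.00/19.0)² = 0.01108, so 17.8 × 0.01108 = 0.1972 mGy/h.
Dose = rate × time = 0.1972 mGy/h × 0.1653 h = 0.03260 mGy.

0.0326 mGy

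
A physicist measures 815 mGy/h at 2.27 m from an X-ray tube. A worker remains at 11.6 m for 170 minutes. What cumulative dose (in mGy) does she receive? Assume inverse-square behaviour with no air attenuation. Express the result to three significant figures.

Since intensity falls as 1/r², rate at 11.6 m:
(2.27/11.6)² = 0.03829, so 815 × 0.03829 = 31.21 mGy/h.
Dose = rate × time = 31.21 mGy/h × 2.833 h = 88.42 mGy.

88.4 mGy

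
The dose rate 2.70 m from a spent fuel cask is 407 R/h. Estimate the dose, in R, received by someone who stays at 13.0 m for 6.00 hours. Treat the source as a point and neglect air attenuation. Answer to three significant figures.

Applying the 1/r² law, rate at 13.0 m:
(2.70/13.0)² = 0.04314, so 407 × 0.04314 = 17.56 R/h.
Dose = rate × time = 17.56 R/h × 6.000 h = 105.4 R.

105 R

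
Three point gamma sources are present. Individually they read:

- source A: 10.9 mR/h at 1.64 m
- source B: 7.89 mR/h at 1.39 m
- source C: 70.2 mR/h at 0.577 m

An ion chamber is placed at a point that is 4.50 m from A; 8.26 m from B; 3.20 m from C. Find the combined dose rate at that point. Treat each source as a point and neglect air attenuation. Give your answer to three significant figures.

3.95 mR/h

Each source contributes Iᵢ·(dᵢ/rᵢ)²; contributions add.
A: 10.9 × (1.64/4.50)² = 1.448 mR/h
B: 7.89 × (1.39/8.26)² = 0.2234 mR/h
C: 70.2 × (0.577/3.20)² = 2.282 mR/h
Total = 1.448 + 0.2234 + 2.282 = 3.953 mR/h.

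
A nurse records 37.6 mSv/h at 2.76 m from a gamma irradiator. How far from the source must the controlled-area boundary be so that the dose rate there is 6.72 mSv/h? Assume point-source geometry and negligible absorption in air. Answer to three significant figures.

6.53 m

Using I₁d₁² = I₂d₂², d₂ = d₁·√(I₁/I₂).
I₁/I₂ = 37.6/6.72 = 5.595, so d₂ = 2.76 × √5.595 = 6.528 m.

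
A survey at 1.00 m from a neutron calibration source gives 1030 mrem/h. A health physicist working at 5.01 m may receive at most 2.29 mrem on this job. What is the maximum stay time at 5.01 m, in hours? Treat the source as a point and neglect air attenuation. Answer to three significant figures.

0.0558 h

Intensity scales as (d₁/d₂)², so rate at 5.01 m:
1030 × (1.00/5.01)² = 1030 × 0.03984 = 41.04 mrem/h.
Stay time = 2.29 mrem ÷ 41.04 mrem/h = 0.05580 h.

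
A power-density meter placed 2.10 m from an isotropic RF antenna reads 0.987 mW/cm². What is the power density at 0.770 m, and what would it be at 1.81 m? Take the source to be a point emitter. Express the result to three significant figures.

Applying the 1/r² law,
At 0.770 m: 0.987 × (2.10/0.770)² = 0.987 × 7.438 = 7.341 mW/cm²
At 1.81 m: (0.770/1.81)² = 0.1810, so 7.341 × 0.1810 = 1.329 mW/cm².

7.34 mW/cm²; 1.33 mW/cm²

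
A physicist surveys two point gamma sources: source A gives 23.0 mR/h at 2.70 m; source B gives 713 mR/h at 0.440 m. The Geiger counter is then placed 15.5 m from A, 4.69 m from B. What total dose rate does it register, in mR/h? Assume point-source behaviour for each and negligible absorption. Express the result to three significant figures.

Each source contributes Iᵢ·(dᵢ/rᵢ)²; contributions add.
A: 23.0 × (2.70/15.5)² = 0.6979 mR/h
B: 713 × (0.440/4.69)² = 6.276 mR/h
Total = 0.6979 + 6.276 = 6.974 mR/h.

6.97 mR/h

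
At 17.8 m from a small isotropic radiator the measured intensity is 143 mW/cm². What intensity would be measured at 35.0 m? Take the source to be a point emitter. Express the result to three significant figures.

Using I₁d₁² = I₂d₂², scaling from 17.8 m to 35.0 m:
143 × (17.8/35.0)² = 143 × 0.2586 = 36.98 mW/cm².

37.0 mW/cm²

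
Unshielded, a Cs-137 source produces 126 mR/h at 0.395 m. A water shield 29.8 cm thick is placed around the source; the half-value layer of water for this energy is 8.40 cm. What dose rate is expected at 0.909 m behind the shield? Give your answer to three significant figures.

Distance alone: 126 × (0.395/0.909)² = 126 × 0.1888 = 23.79 mR/h.
Shield: 29.8/8.40 = 3.548 half-value layers → attenuation 2^(−3.548) = 0.08550.
Combined: 23.79 × 0.08550 = 2.034 mR/h.

2.03 mR/h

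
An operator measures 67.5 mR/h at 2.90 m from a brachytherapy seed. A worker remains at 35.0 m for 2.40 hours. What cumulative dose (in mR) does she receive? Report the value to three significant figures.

Since intensity falls as 1/r², rate at 35.0 m:
67.5 × (2.90/35.0)² = 67.5 × 0.006865 = 0.4634 mR/h.
Dose = rate × time = 0.4634 mR/h × 2.400 h = 1.112 mR.

1.11 mR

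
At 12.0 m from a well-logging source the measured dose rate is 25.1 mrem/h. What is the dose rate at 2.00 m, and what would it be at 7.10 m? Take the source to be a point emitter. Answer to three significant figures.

Using I₁d₁² = I₂d₂²,
At 2.00 m: (12.0/2.00)² = 36.00, so 25.1 × 36.00 = 903.6 mrem/h
At 7.10 m: 903.6 × (2.00/7.10)² = 903.6 × 0.07935 = 71.70 mrem/h.

904 mrem/h; 71.7 mrem/h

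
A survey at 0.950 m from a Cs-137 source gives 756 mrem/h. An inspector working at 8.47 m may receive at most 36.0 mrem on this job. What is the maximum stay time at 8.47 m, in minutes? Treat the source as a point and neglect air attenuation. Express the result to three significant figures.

227 min

Using I₁d₁² = I₂d₂², rate at 8.47 m:
756 × (0.950/8.47)² = 756 × 0.01258 = 9.510 mrem/h.
Stay time = 36.0 mrem ÷ 9.510 mrem/h = 3.785 h = 227.1 min.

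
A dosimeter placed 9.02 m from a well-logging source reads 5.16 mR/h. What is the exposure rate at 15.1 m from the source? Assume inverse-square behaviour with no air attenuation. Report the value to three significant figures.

Intensity scales as (d₁/d₂)², so scaling from 9.02 m to 15.1 m:
(9.02/15.1)² = 0.3568, so 5.16 × 0.3568 = 1.841 mR/h.

1.84 mR/h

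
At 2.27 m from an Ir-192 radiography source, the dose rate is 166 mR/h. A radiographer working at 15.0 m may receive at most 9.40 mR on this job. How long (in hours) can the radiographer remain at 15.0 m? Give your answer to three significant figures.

Since intensity falls as 1/r², rate at 15.0 m:
(2.27/15.0)² = 0.02290, so 166 × 0.02290 = 3.801 mR/h.
Stay time = 9.40 mR ÷ 3.801 mR/h = 2.473 h.

2.47 h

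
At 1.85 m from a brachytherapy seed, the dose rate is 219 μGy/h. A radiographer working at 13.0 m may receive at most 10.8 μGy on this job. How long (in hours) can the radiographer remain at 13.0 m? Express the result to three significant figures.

2.44 h

Since intensity falls as 1/r², rate at 13.0 m:
219 × (1.85/13.0)² = 219 × 0.02025 = 4.435 μGy/h.
Stay time = 10.8 μGy ÷ 4.435 μGy/h = 2.435 h.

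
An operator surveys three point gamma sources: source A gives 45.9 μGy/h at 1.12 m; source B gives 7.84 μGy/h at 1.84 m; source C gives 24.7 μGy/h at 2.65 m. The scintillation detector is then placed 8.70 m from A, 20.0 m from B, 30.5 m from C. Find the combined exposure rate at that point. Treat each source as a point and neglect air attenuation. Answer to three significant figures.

Each source contributes Iᵢ·(dᵢ/rᵢ)²; contributions add.
A: 45.9 × (1.12/8.70)² = 0.7607 μGy/h
B: 7.84 × (1.84/20.0)² = 0.06636 μGy/h
C: 24.7 × (2.65/30.5)² = 0.1865 μGy/h
Total = 0.7607 + 0.06636 + 0.1865 = 1.014 μGy/h.

1.01 μGy/h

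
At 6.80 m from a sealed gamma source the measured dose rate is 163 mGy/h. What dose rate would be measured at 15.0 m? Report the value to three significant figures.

33.5 mGy/h

Since intensity falls as 1/r², scaling from 6.80 m to 15.0 m:
(6.80/15.0)² = 0.2055, so 163 × 0.2055 = 33.50 mGy/h.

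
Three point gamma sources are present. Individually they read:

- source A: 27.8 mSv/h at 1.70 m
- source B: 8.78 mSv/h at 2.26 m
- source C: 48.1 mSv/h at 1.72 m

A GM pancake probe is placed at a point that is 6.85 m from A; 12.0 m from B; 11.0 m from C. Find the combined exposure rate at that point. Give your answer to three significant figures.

Each source contributes Iᵢ·(dᵢ/rᵢ)²; contributions add.
A: 27.8 × (1.70/6.85)² = 1.712 mSv/h
B: 8.78 × (2.26/12.0)² = 0.3114 mSv/h
C: 48.1 × (1.72/11.0)² = 1.176 mSv/h
Total = 1.712 + 0.3114 + 1.176 = 3.199 mSv/h.

3.20 mSv/h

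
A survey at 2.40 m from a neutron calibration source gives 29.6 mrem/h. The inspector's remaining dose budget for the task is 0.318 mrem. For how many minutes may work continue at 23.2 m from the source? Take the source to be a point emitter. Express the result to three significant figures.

Since intensity falls as 1/r², rate at 23.2 m:
29.6 × (2.40/23.2)² = 29.6 × 0.01070 = 0.3167 mrem/h.
Stay time = 0.318 mrem ÷ 0.3167 mrem/h = 1.004 h = 60.24 min.

60.2 min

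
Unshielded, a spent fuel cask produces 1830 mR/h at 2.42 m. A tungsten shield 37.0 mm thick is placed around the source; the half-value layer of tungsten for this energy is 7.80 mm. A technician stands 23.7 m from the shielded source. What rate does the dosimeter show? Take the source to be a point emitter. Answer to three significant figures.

Distance alone: (2.42/23.7)² = 0.01043, so 1830 × 0.01043 = 19.09 mR/h.
Shield: 37.0/7.80 = 4.744 half-value layers → attenuation 2^(−4.744) = 0.03732.
Combined: 19.09 × 0.03732 = 0.7124 mR/h.

0.712 mR/h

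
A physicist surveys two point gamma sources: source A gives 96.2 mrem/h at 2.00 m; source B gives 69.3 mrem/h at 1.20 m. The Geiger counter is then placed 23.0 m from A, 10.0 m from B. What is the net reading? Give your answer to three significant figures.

1.73 mrem/h

Each source contributes Iᵢ·(dᵢ/rᵢ)²; contributions add.
A: 96.2 × (2.00/23.0)² = 0.7274 mrem/h
B: 69.3 × (1.20/10.0)² = 0.9979 mrem/h
Total = 0.7274 + 0.9979 = 1.725 mrem/h.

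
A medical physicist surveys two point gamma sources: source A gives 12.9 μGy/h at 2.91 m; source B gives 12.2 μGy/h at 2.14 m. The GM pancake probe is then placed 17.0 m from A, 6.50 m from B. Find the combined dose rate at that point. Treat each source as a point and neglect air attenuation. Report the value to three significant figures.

By superposition, sum each source's inverse-square contribution:
A: 12.9 × (2.91/17.0)² = 0.3780 μGy/h
B: 12.2 × (2.14/6.50)² = 1.322 μGy/h
Total = 0.3780 + 1.322 = 1.700 μGy/h.

1.70 μGy/h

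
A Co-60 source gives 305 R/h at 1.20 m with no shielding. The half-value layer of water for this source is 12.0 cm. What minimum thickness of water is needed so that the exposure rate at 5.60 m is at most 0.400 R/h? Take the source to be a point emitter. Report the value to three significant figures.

61.6 cm

At 5.60 m, distance alone gives 305 × (1.20/5.60)² = 305 × 0.04592 = 14.01 R/h.
Further attenuation needed: 14.01/0.400 = 35.02.
n = log₂(35.02) = 5.130 half-value layers.
Thickness = 5.130 × 12.0 cm = 61.56 cm.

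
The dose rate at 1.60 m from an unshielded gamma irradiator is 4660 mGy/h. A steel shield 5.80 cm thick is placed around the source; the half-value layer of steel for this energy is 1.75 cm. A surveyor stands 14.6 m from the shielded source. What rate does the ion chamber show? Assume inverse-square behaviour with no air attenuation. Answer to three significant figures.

5.63 mGy/h

Distance alone: 4660 × (1.60/14.6)² = 4660 × 0.01201 = 55.97 mGy/h.
Shield: 5.80/1.75 = 3.314 half-value layers → attenuation 2^(−3.314) = 0.1006.
Combined: 55.97 × 0.1006 = 5.631 mGy/h.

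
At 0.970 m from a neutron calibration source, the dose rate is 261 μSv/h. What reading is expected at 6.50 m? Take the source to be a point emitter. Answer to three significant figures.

5.81 μSv/h

Intensity scales as (d₁/d₂)², so the rate at 6.50 m is
(0.970/6.50)² = 0.02227, so 261 × 0.02227 = 5.812 μSv/h.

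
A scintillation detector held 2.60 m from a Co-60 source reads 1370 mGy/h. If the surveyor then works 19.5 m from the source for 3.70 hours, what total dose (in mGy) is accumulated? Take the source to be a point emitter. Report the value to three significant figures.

90.1 mGy

Using I₁d₁² = I₂d₂², rate at 19.5 m:
(2.60/19.5)² = 0.01778, so 1370 × 0.01778 = 24.36 mGy/h.
Dose = rate × time = 24.36 mGy/h × 3.700 h = 90.13 mGy.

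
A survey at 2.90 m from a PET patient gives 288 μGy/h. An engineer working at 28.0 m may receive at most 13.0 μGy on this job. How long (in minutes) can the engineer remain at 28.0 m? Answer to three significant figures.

Using I₁d₁² = I₂d₂², rate at 28.0 m:
(2.90/28.0)² = 0.01073, so 288 × 0.01073 = 3.090 μGy/h.
Stay time = 13.0 μGy ÷ 3.090 μGy/h = 4.207 h = 252.4 min.

252 min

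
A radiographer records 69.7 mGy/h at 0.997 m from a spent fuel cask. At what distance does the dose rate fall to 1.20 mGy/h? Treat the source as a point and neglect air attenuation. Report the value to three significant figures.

7.60 m

Intensity scales as (d₁/d₂)², so d₂ = d₁·√(I₁/I₂).
I₁/I₂ = 69.7/1.20 = 58.08, so d₂ = 0.997 × √58.08 = 7.598 m.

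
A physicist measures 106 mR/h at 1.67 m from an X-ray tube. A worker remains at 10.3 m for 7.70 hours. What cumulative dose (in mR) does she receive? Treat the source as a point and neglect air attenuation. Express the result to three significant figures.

21.5 mR

Using I₁d₁² = I₂d₂², rate at 10.3 m:
106 × (1.67/10.3)² = 106 × 0.02629 = 2.787 mR/h.
Dose = rate × time = 2.787 mR/h × 7.700 h = 21.46 mR.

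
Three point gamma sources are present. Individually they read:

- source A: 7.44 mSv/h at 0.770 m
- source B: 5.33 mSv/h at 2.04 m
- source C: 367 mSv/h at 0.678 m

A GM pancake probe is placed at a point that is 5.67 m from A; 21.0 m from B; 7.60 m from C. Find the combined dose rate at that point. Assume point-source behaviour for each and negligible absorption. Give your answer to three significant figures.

Each source contributes Iᵢ·(dᵢ/rᵢ)²; contributions add.
A: 7.44 × (0.770/5.67)² = 0.1372 mSv/h
B: 5.33 × (2.04/21.0)² = 0.05030 mSv/h
C: 367 × (0.678/7.60)² = 2.921 mSv/h
Total = 0.1372 + 0.05030 + 2.921 = 3.108 mSv/h.

3.11 mSv/h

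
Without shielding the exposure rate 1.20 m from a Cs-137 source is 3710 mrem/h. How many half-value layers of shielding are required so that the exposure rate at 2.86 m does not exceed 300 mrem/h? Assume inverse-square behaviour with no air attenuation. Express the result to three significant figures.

1.12 half-value layers

At 2.86 m, distance alone gives 3710 × (1.20/2.86)² = 3710 × 0.1760 = 653.0 mrem/h.
Further attenuation needed: 653.0/300 = 2.177.
n = log₂(2.177) = 1.122 half-value layers.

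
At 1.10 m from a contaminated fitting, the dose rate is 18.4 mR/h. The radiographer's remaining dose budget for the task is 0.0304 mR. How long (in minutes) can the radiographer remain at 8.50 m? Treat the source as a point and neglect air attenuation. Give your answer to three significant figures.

By the inverse-square law, rate at 8.50 m:
(1.10/8.50)² = 0.01675, so 18.4 × 0.01675 = 0.3082 mR/h.
Stay time = 0.0304 mR ÷ 0.3082 mR/h = 0.09864 h = 5.918 min.

5.92 min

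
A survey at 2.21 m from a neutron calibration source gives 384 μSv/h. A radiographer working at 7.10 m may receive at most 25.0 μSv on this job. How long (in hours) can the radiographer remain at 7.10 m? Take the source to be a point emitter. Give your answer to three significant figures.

0.672 h

Applying the 1/r² law, rate at 7.10 m:
384 × (2.21/7.10)² = 384 × 0.09689 = 37.21 μSv/h.
Stay time = 25.0 μSv ÷ 37.21 μSv/h = 0.6719 h.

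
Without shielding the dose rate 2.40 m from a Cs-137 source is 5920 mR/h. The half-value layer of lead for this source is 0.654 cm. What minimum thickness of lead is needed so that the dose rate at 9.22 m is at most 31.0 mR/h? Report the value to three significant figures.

2.42 cm

At 9.22 m, distance alone gives 5920 × (2.40/9.22)² = 5920 × 0.06776 = 401.1 mR/h.
Further attenuation needed: 401.1/31.0 = 12.94.
n = log₂(12.94) = 3.694 half-value layers.
Thickness = 3.694 × 0.654 cm = 2.416 cm.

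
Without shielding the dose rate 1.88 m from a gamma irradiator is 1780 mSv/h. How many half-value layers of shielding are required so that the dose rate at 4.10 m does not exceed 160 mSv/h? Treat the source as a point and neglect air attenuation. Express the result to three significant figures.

1.23 half-value layers

At 4.10 m, distance alone gives 1780 × (1.88/4.10)² = 1780 × 0.2103 = 374.3 mSv/h.
Further attenuation needed: 374.3/160 = 2.339.
n = log₂(2.339) = 1.226 half-value layers.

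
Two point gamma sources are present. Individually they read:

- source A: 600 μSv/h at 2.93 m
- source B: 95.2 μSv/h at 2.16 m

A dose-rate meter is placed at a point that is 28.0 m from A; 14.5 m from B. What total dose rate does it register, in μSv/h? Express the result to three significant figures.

Each source contributes Iᵢ·(dᵢ/rᵢ)²; contributions add.
A: 600 × (2.93/28.0)² = 6.570 μSv/h
B: 95.2 × (2.16/14.5)² = 2.113 μSv/h
Total = 6.570 + 2.113 = 8.683 μSv/h.

8.68 μSv/h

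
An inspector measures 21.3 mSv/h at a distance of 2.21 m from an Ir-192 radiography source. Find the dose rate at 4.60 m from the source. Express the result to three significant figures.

4.92 mSv/h

Since intensity falls as 1/r², the rate at 4.60 m is
(2.21/4.60)² = 0.2308, so 21.3 × 0.2308 = 4.916 mSv/h.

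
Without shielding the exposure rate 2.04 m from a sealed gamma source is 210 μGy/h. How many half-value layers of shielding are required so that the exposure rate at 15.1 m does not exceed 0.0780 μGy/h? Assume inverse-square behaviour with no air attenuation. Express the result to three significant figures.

At 15.1 m, distance alone gives 210 × (2.04/15.1)² = 210 × 0.01825 = 3.832 μGy/h.
Further attenuation needed: 3.832/0.0780 = 49.13.
n = log₂(49.13) = 5.619 half-value layers.

5.62 half-value layers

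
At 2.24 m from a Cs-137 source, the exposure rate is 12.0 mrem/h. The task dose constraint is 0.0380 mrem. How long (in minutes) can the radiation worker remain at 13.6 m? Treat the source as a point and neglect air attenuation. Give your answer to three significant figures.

Intensity scales as (d₁/d₂)², so rate at 13.6 m:
12.0 × (2.24/13.6)² = 12.0 × 0.02713 = 0.3256 mrem/h.
Stay time = 0.0380 mrem ÷ 0.3256 mrem/h = 0.1167 h = 7.002 min.

7.00 min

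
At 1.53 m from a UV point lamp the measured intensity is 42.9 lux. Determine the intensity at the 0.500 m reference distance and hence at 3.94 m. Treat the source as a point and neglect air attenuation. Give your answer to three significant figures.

402 lux; 6.47 lux

Using I₁d₁² = I₂d₂²,
At 0.500 m: (1.53/0.500)² = 9.364, so 42.9 × 9.364 = 401.7 lux
At 3.94 m: (0.500/3.94)² = 0.01610, so 401.7 × 0.01610 = 6.467 lux.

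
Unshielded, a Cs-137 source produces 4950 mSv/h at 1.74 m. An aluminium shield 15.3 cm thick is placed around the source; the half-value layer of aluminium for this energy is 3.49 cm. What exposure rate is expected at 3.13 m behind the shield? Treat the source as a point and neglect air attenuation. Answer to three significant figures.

73.3 mSv/h

Distance alone: (1.74/3.13)² = 0.3090, so 4950 × 0.3090 = 1530 mSv/h.
Shield: 15.3/3.49 = 4.384 half-value layers → attenuation 2^(−4.384) = 0.04789.
Combined: 1530 × 0.04789 = 73.27 mSv/h.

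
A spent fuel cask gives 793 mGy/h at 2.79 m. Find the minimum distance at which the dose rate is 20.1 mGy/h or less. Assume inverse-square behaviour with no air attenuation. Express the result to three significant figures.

Using I₁d₁² = I₂d₂², d₂ = d₁·√(I₁/I₂).
I₁/I₂ = 793/20.1 = 39.45, so d₂ = 2.79 × √39.45 = 17.52 m.

17.5 m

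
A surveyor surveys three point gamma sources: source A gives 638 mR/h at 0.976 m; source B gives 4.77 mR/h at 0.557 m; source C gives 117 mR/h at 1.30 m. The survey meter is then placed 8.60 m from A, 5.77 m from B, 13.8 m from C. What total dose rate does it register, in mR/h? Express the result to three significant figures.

Each source contributes Iᵢ·(dᵢ/rᵢ)²; contributions add.
A: 638 × (0.976/8.60)² = 8.217 mR/h
B: 4.77 × (0.557/5.77)² = 0.04445 mR/h
C: 117 × (1.30/13.8)² = 1.038 mR/h
Total = 8.217 + 0.04445 + 1.038 = 9.299 mR/h.

9.30 mR/h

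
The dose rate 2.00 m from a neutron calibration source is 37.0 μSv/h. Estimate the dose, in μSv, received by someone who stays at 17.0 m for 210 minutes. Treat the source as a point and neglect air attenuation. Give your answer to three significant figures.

1.79 μSv

Since intensity falls as 1/r², rate at 17.0 m:
37.0 × (2.00/17.0)² = 37.0 × 0.01384 = 0.5121 μSv/h.
Dose = rate × time = 0.5121 μSv/h × 3.500 h = 1.792 μSv.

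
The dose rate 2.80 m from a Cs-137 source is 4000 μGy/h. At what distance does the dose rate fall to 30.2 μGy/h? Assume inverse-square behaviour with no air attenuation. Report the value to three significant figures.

Using I₁d₁² = I₂d₂², d₂ = d₁·√(I₁/I₂).
I₁/I₂ = 4000/30.2 = 132.5, so d₂ = 2.80 × √132.5 = 32.23 m.

32.2 m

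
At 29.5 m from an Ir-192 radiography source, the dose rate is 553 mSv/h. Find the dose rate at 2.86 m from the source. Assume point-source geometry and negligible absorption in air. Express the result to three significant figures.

Applying the 1/r² law, the rate at 2.86 m is
(29.5/2.86)² = 106.4, so 553 × 106.4 = 58840 mSv/h.

58800 mSv/h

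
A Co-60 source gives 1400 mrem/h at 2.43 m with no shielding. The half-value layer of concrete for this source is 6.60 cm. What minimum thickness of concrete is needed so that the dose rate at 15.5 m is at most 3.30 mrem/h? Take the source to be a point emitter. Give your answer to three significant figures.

22.3 cm

At 15.5 m, distance alone gives (2.43/15.5)² = 0.02458, so 1400 × 0.02458 = 34.41 mrem/h.
Further attenuation needed: 34.41/3.30 = 10.43.
n = log₂(10.43) = 3.383 half-value layers.
Thickness = 3.383 × 6.60 cm = 22.33 cm.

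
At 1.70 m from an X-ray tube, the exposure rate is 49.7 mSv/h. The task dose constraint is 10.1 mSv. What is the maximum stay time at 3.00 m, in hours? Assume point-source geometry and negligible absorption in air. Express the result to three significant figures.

0.633 h

By the inverse-square law, rate at 3.00 m:
49.7 × (1.70/3.00)² = 49.7 × 0.3211 = 15.96 mSv/h.
Stay time = 10.1 mSv ÷ 15.96 mSv/h = 0.6328 h.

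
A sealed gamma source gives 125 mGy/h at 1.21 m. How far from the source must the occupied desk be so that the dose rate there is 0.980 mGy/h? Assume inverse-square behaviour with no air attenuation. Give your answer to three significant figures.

By the inverse-square law, d₂ = d₁·√(I₁/I₂).
I₁/I₂ = 125/0.980 = 127.6, so d₂ = 1.21 × √127.6 = 13.67 m.

13.7 m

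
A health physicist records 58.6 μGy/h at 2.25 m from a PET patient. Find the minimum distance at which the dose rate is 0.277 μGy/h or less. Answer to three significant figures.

Applying the 1/r² law, d₂ = d₁·√(I₁/I₂).
I₁/I₂ = 58.6/0.277 = 211.6, so d₂ = 2.25 × √211.6 = 32.73 m.

32.7 m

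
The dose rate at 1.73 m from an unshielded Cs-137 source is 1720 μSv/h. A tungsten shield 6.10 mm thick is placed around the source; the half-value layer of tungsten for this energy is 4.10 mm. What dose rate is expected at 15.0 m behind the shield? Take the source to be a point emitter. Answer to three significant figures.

8.16 μSv/h

Distance alone: 1720 × (1.73/15.0)² = 1720 × 0.01330 = 22.88 μSv/h.
Shield: 6.10/4.10 = 1.488 half-value layers → attenuation 2^(−1.488) = 0.3565.
Combined: 22.88 × 0.3565 = 8.157 μSv/h.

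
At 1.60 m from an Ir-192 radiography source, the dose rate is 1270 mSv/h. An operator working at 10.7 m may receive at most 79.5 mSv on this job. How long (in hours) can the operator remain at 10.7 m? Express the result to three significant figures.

2.80 h

Intensity scales as (d₁/d₂)², so rate at 10.7 m:
(1.60/10.7)² = 0.02236, so 1270 × 0.02236 = 28.40 mSv/h.
Stay time = 79.5 mSv ÷ 28.40 mSv/h = 2.799 h.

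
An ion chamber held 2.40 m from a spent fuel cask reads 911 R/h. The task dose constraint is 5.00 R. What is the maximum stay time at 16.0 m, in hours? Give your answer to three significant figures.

By the inverse-square law, rate at 16.0 m:
(2.40/16.0)² = 0.02250, so 911 × 0.02250 = 20.50 R/h.
Stay time = 5.00 R ÷ 20.50 R/h = 0.2439 h.

0.244 h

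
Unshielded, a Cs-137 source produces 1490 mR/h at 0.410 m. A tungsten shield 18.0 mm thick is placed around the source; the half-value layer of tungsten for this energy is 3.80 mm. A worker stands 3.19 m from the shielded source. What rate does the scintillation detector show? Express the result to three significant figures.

0.923 mR/h

Distance alone: (0.410/3.19)² = 0.01652, so 1490 × 0.01652 = 24.61 mR/h.
Shield: 18.0/3.80 = 4.737 half-value layers → attenuation 2^(−4.737) = 0.03750.
Combined: 24.61 × 0.03750 = 0.9229 mR/h.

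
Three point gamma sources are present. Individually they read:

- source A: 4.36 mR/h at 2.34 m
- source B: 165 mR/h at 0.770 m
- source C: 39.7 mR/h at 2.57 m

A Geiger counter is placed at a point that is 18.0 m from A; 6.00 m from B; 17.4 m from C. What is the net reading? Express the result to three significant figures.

3.66 mR/h

Each source contributes Iᵢ·(dᵢ/rᵢ)²; contributions add.
A: 4.36 × (2.34/18.0)² = 0.07368 mR/h
B: 165 × (0.770/6.00)² = 2.717 mR/h
C: 39.7 × (2.57/17.4)² = 0.8661 mR/h
Total = 0.07368 + 2.717 + 0.8661 = 3.657 mR/h.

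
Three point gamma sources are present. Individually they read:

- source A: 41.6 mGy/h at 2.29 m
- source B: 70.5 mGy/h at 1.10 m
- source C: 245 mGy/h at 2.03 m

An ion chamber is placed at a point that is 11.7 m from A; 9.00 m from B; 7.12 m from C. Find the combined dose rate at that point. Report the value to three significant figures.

22.6 mGy/h

By superposition, sum each source's inverse-square contribution:
A: 41.6 × (2.29/11.7)² = 1.594 mGy/h
B: 70.5 × (1.10/9.00)² = 1.053 mGy/h
C: 245 × (2.03/7.12)² = 19.92 mGy/h
Total = 1.594 + 1.053 + 19.92 = 22.57 mGy/h.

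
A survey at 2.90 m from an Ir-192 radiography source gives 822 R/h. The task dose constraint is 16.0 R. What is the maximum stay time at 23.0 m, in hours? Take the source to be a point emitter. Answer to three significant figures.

Since intensity falls as 1/r², rate at 23.0 m:
822 × (2.90/23.0)² = 822 × 0.01590 = 13.07 R/h.
Stay time = 16.0 R ÷ 13.07 R/h = 1.224 h.

1.22 h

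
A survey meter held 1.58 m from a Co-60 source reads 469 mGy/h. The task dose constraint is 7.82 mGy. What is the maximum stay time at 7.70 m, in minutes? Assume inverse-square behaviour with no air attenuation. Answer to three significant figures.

Using I₁d₁² = I₂d₂², rate at 7.70 m:
469 × (1.58/7.70)² = 469 × 0.04210 = 19.74 mGy/h.
Stay time = 7.82 mGy ÷ 19.74 mGy/h = 0.3961 h = 23.77 min.

23.8 min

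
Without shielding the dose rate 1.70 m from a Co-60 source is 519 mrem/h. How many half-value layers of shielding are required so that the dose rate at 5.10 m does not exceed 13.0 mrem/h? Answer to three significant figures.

2.15 half-value layers

At 5.10 m, distance alone gives (1.70/5.10)² = 0.1111, so 519 × 0.1111 = 57.66 mrem/h.
Further attenuation needed: 57.66/13.0 = 4.435.
n = log₂(4.435) = 2.149 half-value layers.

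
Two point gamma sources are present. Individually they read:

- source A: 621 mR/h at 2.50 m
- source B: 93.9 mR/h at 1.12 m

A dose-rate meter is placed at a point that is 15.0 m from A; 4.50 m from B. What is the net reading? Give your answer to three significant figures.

23.1 mR/h

Each source contributes Iᵢ·(dᵢ/rᵢ)²; contributions add.
A: 621 × (2.50/15.0)² = 17.25 mR/h
B: 93.9 × (1.12/4.50)² = 5.817 mR/h
Total = 17.25 + 5.817 = 23.07 mR/h.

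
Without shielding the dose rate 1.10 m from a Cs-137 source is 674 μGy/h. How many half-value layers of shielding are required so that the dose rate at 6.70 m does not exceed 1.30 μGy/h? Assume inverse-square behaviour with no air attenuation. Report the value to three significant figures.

At 6.70 m, distance alone gives (1.10/6.70)² = 0.02695, so 674 × 0.02695 = 18.16 μGy/h.
Further attenuation needed: 18.16/1.30 = 13.97.
n = log₂(13.97) = 3.804 half-value layers.

3.80 half-value layers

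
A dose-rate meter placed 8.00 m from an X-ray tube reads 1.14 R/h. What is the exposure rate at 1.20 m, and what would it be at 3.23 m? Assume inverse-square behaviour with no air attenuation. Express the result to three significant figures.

50.7 R/h; 6.99 R/h

Applying the 1/r² law,
At 1.20 m: 1.14 × (8.00/1.20)² = 1.14 × 44.44 = 50.66 R/h
At 3.23 m: 50.66 × (1.20/3.23)² = 50.66 × 0.1380 = 6.991 R/h.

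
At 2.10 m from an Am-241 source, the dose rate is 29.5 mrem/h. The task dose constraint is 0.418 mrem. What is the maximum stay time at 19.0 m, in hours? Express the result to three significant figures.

Applying the 1/r² law, rate at 19.0 m:
29.5 × (2.10/19.0)² = 29.5 × 0.01222 = 0.3605 mrem/h.
Stay time = 0.418 mrem ÷ 0.3605 mrem/h = 1.160 h.

1.16 h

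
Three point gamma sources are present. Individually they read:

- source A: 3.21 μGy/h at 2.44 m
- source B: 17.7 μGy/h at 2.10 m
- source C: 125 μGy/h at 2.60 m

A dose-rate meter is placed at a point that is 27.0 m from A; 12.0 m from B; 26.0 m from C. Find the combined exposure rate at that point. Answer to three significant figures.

1.82 μGy/h

By superposition, sum each source's inverse-square contribution:
A: 3.21 × (2.44/27.0)² = 0.02622 μGy/h
B: 17.7 × (2.10/12.0)² = 0.5421 μGy/h
C: 125 × (2.60/26.0)² = 1.250 μGy/h
Total = 0.02622 + 0.5421 + 1.250 = 1.818 μGy/h.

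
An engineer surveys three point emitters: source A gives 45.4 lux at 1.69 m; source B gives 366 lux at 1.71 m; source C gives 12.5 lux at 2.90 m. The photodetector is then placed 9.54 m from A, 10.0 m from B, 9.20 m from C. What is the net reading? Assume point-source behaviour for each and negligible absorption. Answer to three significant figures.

By superposition, sum each source's inverse-square contribution:
A: 45.4 × (1.69/9.54)² = 1.425 lux
B: 366 × (1.71/10.0)² = 10.70 lux
C: 12.5 × (2.90/9.20)² = 1.242 lux
Total = 1.425 + 10.70 + 1.242 = 13.37 lux.

13.4 lux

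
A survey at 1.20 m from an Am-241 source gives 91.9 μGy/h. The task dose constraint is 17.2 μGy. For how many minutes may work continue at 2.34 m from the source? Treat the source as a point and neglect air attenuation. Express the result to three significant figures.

42.7 min

Using I₁d₁² = I₂d₂², rate at 2.34 m:
91.9 × (1.20/2.34)² = 91.9 × 0.2630 = 24.17 μGy/h.
Stay time = 17.2 μGy ÷ 24.17 μGy/h = 0.7116 h = 42.70 min.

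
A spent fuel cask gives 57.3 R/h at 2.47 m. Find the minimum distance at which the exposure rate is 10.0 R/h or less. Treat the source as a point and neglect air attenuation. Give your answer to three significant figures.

5.91 m

Applying the 1/r² law, d₂ = d₁·√(I₁/I₂).
I₁/I₂ = 57.3/10.0 = 5.730, so d₂ = 2.47 × √5.730 = 5.913 m.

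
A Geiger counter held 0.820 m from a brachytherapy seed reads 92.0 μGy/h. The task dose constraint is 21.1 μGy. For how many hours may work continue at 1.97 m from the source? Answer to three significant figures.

Applying the 1/r² law, rate at 1.97 m:
92.0 × (0.820/1.97)² = 92.0 × 0.1733 = 15.94 μGy/h.
Stay time = 21.1 μGy ÷ 15.94 μGy/h = 1.324 h.

1.32 h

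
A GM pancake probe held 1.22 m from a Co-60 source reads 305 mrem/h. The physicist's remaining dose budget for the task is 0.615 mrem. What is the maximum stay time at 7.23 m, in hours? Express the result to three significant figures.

Applying the 1/r² law, rate at 7.23 m:
305 × (1.22/7.23)² = 305 × 0.02847 = 8.683 mrem/h.
Stay time = 0.615 mrem ÷ 8.683 mrem/h = 0.07083 h.

0.0708 h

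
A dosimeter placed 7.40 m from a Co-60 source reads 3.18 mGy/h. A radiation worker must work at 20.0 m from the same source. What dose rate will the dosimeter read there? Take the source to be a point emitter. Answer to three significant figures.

0.435 mGy/h

Since intensity falls as 1/r², scaling from 7.40 m to 20.0 m:
3.18 × (7.40/20.0)² = 3.18 × 0.1369 = 0.4353 mGy/h.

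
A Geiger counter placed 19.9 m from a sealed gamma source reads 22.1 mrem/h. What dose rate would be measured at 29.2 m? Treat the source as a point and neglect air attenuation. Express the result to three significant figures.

Applying the 1/r² law, scaling from 19.9 m to 29.2 m:
22.1 × (19.9/29.2)² = 22.1 × 0.4645 = 10.27 mrem/h.

10.3 mrem/h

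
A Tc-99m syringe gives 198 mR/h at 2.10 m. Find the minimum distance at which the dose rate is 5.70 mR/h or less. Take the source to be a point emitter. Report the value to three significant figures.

12.4 m

Intensity scales as (d₁/d₂)², so d₂ = d₁·√(I₁/I₂).
I₁/I₂ = 198/5.70 = 34.74, so d₂ = 2.10 × √34.74 = 12.38 m.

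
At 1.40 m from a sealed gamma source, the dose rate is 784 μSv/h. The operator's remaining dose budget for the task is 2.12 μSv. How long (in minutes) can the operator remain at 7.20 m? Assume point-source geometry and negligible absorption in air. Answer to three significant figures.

Intensity scales as (d₁/d₂)², so rate at 7.20 m:
784 × (1.40/7.20)² = 784 × 0.03781 = 29.64 μSv/h.
Stay time = 2.12 μSv ÷ 29.64 μSv/h = 0.07152 h = 4.291 min.

4.29 min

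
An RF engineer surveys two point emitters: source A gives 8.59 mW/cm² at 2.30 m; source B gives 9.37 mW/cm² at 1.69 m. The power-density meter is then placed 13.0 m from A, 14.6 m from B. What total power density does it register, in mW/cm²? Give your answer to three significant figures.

0.394 mW/cm²

Each source contributes Iᵢ·(dᵢ/rᵢ)²; contributions add.
A: 8.59 × (2.30/13.0)² = 0.2689 mW/cm²
B: 9.37 × (1.69/14.6)² = 0.1255 mW/cm²
Total = 0.2689 + 0.1255 = 0.3944 mW/cm².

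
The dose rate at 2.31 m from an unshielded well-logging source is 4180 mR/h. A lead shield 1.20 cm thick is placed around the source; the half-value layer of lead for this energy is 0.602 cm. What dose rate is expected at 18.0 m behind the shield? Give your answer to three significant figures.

Distance alone: 4180 × (2.31/18.0)² = 4180 × 0.01647 = 68.84 mR/h.
Shield: 1.20/0.602 = 1.993 half-value layers → attenuation 2^(−1.993) = 0.2512.
Combined: 68.84 × 0.2512 = 17.29 mR/h.

17.3 mR/h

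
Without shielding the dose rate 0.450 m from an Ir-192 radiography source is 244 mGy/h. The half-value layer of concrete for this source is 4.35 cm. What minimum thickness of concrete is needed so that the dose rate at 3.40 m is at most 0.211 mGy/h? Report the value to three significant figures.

18.9 cm

At 3.40 m, distance alone gives 244 × (0.450/3.40)² = 244 × 0.01752 = 4.275 mGy/h.
Further attenuation needed: 4.275/0.211 = 20.26.
n = log₂(20.26) = 4.341 half-value layers.
Thickness = 4.341 × 4.35 cm = 18.88 cm.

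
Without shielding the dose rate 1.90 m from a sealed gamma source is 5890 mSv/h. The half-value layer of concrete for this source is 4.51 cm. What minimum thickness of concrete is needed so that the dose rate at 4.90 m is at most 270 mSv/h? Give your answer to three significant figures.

7.73 cm

At 4.90 m, distance alone gives 5890 × (1.90/4.90)² = 5890 × 0.1504 = 885.9 mSv/h.
Further attenuation needed: 885.9/270 = 3.281.
n = log₂(3.281) = 1.714 half-value layers.
Thickness = 1.714 × 4.51 cm = 7.730 cm.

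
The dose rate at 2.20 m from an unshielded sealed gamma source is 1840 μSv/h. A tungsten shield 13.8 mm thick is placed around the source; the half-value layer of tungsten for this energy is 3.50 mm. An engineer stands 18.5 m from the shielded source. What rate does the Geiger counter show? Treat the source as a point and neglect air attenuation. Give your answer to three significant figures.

Distance alone: 1840 × (2.20/18.5)² = 1840 × 0.01414 = 26.02 μSv/h.
Shield: 13.8/3.50 = 3.943 half-value layers → attenuation 2^(−3.943) = 0.06502.
Combined: 26.02 × 0.06502 = 1.692 μSv/h.

1.69 μSv/h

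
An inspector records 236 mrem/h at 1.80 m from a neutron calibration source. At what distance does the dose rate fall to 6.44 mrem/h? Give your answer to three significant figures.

10.9 m

Using I₁d₁² = I₂d₂², d₂ = d₁·√(I₁/I₂).
I₁/I₂ = 236/6.44 = 36.65, so d₂ = 1.80 × √36.65 = 10.90 m.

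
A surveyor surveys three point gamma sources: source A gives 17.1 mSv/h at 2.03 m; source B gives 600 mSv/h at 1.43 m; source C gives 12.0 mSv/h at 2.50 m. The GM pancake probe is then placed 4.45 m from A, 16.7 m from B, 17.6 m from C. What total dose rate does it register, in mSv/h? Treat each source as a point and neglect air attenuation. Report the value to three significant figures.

Each source contributes Iᵢ·(dᵢ/rᵢ)²; contributions add.
A: 17.1 × (2.03/4.45)² = 3.559 mSv/h
B: 600 × (1.43/16.7)² = 4.399 mSv/h
C: 12.0 × (2.50/17.6)² = 0.2421 mSv/h
Total = 3.559 + 4.399 + 0.2421 = 8.200 mSv/h.

8.20 mSv/h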